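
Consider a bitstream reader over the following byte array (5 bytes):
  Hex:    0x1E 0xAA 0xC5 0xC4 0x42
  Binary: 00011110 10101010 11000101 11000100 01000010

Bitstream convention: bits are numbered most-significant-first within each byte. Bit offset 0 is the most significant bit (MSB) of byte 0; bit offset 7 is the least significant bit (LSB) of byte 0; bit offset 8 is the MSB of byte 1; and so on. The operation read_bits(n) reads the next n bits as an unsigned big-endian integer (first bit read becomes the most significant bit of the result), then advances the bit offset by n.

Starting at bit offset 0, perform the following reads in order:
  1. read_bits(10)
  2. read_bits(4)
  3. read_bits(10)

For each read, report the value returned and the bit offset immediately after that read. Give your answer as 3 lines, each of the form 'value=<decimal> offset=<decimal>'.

Answer: value=122 offset=10
value=10 offset=14
value=709 offset=24

Derivation:
Read 1: bits[0:10] width=10 -> value=122 (bin 0001111010); offset now 10 = byte 1 bit 2; 30 bits remain
Read 2: bits[10:14] width=4 -> value=10 (bin 1010); offset now 14 = byte 1 bit 6; 26 bits remain
Read 3: bits[14:24] width=10 -> value=709 (bin 1011000101); offset now 24 = byte 3 bit 0; 16 bits remain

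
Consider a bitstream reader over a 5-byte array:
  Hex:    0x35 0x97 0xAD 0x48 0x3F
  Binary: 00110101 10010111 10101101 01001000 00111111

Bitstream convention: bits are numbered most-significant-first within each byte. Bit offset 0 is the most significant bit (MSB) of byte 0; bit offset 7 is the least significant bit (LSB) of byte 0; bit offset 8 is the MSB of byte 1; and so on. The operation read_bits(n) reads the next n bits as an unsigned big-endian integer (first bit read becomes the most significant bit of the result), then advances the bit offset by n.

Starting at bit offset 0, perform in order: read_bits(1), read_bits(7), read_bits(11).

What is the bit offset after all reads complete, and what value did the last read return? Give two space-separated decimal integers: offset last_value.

Answer: 19 1213

Derivation:
Read 1: bits[0:1] width=1 -> value=0 (bin 0); offset now 1 = byte 0 bit 1; 39 bits remain
Read 2: bits[1:8] width=7 -> value=53 (bin 0110101); offset now 8 = byte 1 bit 0; 32 bits remain
Read 3: bits[8:19] width=11 -> value=1213 (bin 10010111101); offset now 19 = byte 2 bit 3; 21 bits remain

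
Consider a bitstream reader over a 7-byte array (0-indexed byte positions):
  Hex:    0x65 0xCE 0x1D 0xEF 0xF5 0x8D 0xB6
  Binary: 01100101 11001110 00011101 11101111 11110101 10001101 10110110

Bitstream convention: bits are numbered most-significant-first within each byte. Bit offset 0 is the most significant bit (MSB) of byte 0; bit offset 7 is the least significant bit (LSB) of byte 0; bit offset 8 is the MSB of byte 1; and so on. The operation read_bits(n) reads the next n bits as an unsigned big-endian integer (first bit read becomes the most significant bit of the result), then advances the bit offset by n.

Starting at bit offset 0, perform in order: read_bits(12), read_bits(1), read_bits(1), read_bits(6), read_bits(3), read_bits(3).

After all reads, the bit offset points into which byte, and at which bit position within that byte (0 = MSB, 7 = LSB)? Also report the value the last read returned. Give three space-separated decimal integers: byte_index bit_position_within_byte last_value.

Answer: 3 2 7

Derivation:
Read 1: bits[0:12] width=12 -> value=1628 (bin 011001011100); offset now 12 = byte 1 bit 4; 44 bits remain
Read 2: bits[12:13] width=1 -> value=1 (bin 1); offset now 13 = byte 1 bit 5; 43 bits remain
Read 3: bits[13:14] width=1 -> value=1 (bin 1); offset now 14 = byte 1 bit 6; 42 bits remain
Read 4: bits[14:20] width=6 -> value=33 (bin 100001); offset now 20 = byte 2 bit 4; 36 bits remain
Read 5: bits[20:23] width=3 -> value=6 (bin 110); offset now 23 = byte 2 bit 7; 33 bits remain
Read 6: bits[23:26] width=3 -> value=7 (bin 111); offset now 26 = byte 3 bit 2; 30 bits remain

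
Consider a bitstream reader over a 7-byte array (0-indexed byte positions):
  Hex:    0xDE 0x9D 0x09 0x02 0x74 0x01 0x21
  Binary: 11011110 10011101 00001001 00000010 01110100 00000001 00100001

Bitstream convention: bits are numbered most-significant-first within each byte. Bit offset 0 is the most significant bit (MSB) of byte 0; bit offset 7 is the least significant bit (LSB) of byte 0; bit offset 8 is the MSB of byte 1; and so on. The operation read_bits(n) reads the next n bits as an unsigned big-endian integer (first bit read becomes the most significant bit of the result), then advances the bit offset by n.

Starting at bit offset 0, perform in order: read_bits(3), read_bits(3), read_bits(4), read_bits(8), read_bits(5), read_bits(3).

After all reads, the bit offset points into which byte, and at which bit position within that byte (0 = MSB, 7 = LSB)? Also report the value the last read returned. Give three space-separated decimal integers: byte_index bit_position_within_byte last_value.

Answer: 3 2 4

Derivation:
Read 1: bits[0:3] width=3 -> value=6 (bin 110); offset now 3 = byte 0 bit 3; 53 bits remain
Read 2: bits[3:6] width=3 -> value=7 (bin 111); offset now 6 = byte 0 bit 6; 50 bits remain
Read 3: bits[6:10] width=4 -> value=10 (bin 1010); offset now 10 = byte 1 bit 2; 46 bits remain
Read 4: bits[10:18] width=8 -> value=116 (bin 01110100); offset now 18 = byte 2 bit 2; 38 bits remain
Read 5: bits[18:23] width=5 -> value=4 (bin 00100); offset now 23 = byte 2 bit 7; 33 bits remain
Read 6: bits[23:26] width=3 -> value=4 (bin 100); offset now 26 = byte 3 bit 2; 30 bits remain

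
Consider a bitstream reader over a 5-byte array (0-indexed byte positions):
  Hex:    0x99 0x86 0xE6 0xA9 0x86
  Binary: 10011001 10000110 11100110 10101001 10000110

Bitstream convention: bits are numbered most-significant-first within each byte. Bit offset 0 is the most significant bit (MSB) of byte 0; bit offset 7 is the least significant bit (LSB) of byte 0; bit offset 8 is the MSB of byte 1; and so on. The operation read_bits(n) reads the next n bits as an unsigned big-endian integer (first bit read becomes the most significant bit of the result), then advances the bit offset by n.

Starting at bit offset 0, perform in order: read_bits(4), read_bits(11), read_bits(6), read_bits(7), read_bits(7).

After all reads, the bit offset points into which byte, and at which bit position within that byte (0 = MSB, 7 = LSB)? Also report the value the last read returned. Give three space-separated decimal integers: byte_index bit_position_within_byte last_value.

Answer: 4 3 76

Derivation:
Read 1: bits[0:4] width=4 -> value=9 (bin 1001); offset now 4 = byte 0 bit 4; 36 bits remain
Read 2: bits[4:15] width=11 -> value=1219 (bin 10011000011); offset now 15 = byte 1 bit 7; 25 bits remain
Read 3: bits[15:21] width=6 -> value=28 (bin 011100); offset now 21 = byte 2 bit 5; 19 bits remain
Read 4: bits[21:28] width=7 -> value=106 (bin 1101010); offset now 28 = byte 3 bit 4; 12 bits remain
Read 5: bits[28:35] width=7 -> value=76 (bin 1001100); offset now 35 = byte 4 bit 3; 5 bits remain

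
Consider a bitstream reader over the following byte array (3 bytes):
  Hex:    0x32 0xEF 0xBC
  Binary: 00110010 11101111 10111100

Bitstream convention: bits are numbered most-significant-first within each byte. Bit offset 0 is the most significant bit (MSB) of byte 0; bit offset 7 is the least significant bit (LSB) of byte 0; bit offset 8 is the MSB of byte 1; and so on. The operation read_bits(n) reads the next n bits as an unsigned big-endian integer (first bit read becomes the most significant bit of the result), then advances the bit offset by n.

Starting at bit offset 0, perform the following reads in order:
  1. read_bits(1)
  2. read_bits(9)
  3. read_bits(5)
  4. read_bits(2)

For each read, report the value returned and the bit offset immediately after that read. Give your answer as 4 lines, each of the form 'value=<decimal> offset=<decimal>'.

Read 1: bits[0:1] width=1 -> value=0 (bin 0); offset now 1 = byte 0 bit 1; 23 bits remain
Read 2: bits[1:10] width=9 -> value=203 (bin 011001011); offset now 10 = byte 1 bit 2; 14 bits remain
Read 3: bits[10:15] width=5 -> value=23 (bin 10111); offset now 15 = byte 1 bit 7; 9 bits remain
Read 4: bits[15:17] width=2 -> value=3 (bin 11); offset now 17 = byte 2 bit 1; 7 bits remain

Answer: value=0 offset=1
value=203 offset=10
value=23 offset=15
value=3 offset=17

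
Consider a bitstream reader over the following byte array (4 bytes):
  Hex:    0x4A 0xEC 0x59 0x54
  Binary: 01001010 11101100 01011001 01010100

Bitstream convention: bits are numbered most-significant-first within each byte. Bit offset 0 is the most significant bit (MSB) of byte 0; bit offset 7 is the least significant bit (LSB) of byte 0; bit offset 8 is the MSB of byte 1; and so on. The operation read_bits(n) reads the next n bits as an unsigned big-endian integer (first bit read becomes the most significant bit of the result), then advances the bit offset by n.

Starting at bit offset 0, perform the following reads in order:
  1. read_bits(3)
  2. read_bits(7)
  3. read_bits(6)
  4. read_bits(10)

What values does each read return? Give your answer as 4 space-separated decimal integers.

Answer: 2 43 44 357

Derivation:
Read 1: bits[0:3] width=3 -> value=2 (bin 010); offset now 3 = byte 0 bit 3; 29 bits remain
Read 2: bits[3:10] width=7 -> value=43 (bin 0101011); offset now 10 = byte 1 bit 2; 22 bits remain
Read 3: bits[10:16] width=6 -> value=44 (bin 101100); offset now 16 = byte 2 bit 0; 16 bits remain
Read 4: bits[16:26] width=10 -> value=357 (bin 0101100101); offset now 26 = byte 3 bit 2; 6 bits remain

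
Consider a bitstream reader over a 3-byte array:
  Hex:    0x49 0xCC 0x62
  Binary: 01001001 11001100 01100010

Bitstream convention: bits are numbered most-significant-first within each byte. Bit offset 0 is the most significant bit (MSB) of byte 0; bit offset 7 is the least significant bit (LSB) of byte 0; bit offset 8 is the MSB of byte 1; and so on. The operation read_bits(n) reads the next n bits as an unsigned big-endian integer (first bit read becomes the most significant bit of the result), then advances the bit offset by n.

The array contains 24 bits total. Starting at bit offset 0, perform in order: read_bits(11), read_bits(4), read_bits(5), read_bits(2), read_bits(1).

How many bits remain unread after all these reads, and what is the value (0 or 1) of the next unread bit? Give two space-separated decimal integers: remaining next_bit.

Read 1: bits[0:11] width=11 -> value=590 (bin 01001001110); offset now 11 = byte 1 bit 3; 13 bits remain
Read 2: bits[11:15] width=4 -> value=6 (bin 0110); offset now 15 = byte 1 bit 7; 9 bits remain
Read 3: bits[15:20] width=5 -> value=6 (bin 00110); offset now 20 = byte 2 bit 4; 4 bits remain
Read 4: bits[20:22] width=2 -> value=0 (bin 00); offset now 22 = byte 2 bit 6; 2 bits remain
Read 5: bits[22:23] width=1 -> value=1 (bin 1); offset now 23 = byte 2 bit 7; 1 bits remain

Answer: 1 0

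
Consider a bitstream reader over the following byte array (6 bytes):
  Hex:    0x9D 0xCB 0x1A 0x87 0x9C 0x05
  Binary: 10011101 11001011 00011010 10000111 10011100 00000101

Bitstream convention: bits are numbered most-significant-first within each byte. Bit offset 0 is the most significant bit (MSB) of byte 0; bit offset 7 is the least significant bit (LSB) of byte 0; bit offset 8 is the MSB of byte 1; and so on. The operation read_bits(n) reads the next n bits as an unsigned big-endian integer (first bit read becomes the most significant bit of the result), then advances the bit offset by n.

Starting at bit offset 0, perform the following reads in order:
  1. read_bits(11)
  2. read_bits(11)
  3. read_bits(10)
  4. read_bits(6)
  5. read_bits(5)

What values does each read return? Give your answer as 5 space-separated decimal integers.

Answer: 1262 710 647 39 0

Derivation:
Read 1: bits[0:11] width=11 -> value=1262 (bin 10011101110); offset now 11 = byte 1 bit 3; 37 bits remain
Read 2: bits[11:22] width=11 -> value=710 (bin 01011000110); offset now 22 = byte 2 bit 6; 26 bits remain
Read 3: bits[22:32] width=10 -> value=647 (bin 1010000111); offset now 32 = byte 4 bit 0; 16 bits remain
Read 4: bits[32:38] width=6 -> value=39 (bin 100111); offset now 38 = byte 4 bit 6; 10 bits remain
Read 5: bits[38:43] width=5 -> value=0 (bin 00000); offset now 43 = byte 5 bit 3; 5 bits remain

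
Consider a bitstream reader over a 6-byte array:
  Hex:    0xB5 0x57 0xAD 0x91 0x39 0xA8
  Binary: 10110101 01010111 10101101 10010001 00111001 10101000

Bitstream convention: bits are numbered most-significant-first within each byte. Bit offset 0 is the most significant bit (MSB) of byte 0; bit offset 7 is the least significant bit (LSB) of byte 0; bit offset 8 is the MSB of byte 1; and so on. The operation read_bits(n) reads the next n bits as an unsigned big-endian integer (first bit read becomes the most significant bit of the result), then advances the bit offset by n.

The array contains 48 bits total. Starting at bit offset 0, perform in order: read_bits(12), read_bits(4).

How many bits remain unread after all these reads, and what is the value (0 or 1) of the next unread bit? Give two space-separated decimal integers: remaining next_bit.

Answer: 32 1

Derivation:
Read 1: bits[0:12] width=12 -> value=2901 (bin 101101010101); offset now 12 = byte 1 bit 4; 36 bits remain
Read 2: bits[12:16] width=4 -> value=7 (bin 0111); offset now 16 = byte 2 bit 0; 32 bits remain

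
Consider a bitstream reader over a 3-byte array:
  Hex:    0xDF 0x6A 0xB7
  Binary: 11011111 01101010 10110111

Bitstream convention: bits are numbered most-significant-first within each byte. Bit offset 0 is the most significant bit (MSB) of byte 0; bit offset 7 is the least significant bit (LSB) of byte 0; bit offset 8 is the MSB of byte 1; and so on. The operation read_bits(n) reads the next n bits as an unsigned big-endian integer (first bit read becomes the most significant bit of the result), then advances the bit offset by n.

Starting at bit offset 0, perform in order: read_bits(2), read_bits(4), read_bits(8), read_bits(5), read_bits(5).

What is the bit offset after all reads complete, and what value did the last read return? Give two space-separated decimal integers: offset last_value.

Answer: 24 23

Derivation:
Read 1: bits[0:2] width=2 -> value=3 (bin 11); offset now 2 = byte 0 bit 2; 22 bits remain
Read 2: bits[2:6] width=4 -> value=7 (bin 0111); offset now 6 = byte 0 bit 6; 18 bits remain
Read 3: bits[6:14] width=8 -> value=218 (bin 11011010); offset now 14 = byte 1 bit 6; 10 bits remain
Read 4: bits[14:19] width=5 -> value=21 (bin 10101); offset now 19 = byte 2 bit 3; 5 bits remain
Read 5: bits[19:24] width=5 -> value=23 (bin 10111); offset now 24 = byte 3 bit 0; 0 bits remain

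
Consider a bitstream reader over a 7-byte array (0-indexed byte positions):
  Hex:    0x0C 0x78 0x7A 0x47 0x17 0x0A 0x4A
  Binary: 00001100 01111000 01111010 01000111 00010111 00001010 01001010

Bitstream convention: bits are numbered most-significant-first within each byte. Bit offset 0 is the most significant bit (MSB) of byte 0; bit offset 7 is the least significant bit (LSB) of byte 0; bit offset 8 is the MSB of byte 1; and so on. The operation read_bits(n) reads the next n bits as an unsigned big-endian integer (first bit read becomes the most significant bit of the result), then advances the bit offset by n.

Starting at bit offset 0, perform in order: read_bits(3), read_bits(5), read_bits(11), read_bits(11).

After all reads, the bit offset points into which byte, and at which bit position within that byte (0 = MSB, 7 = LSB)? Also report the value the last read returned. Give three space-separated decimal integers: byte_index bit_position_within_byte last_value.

Answer: 3 6 1681

Derivation:
Read 1: bits[0:3] width=3 -> value=0 (bin 000); offset now 3 = byte 0 bit 3; 53 bits remain
Read 2: bits[3:8] width=5 -> value=12 (bin 01100); offset now 8 = byte 1 bit 0; 48 bits remain
Read 3: bits[8:19] width=11 -> value=963 (bin 01111000011); offset now 19 = byte 2 bit 3; 37 bits remain
Read 4: bits[19:30] width=11 -> value=1681 (bin 11010010001); offset now 30 = byte 3 bit 6; 26 bits remain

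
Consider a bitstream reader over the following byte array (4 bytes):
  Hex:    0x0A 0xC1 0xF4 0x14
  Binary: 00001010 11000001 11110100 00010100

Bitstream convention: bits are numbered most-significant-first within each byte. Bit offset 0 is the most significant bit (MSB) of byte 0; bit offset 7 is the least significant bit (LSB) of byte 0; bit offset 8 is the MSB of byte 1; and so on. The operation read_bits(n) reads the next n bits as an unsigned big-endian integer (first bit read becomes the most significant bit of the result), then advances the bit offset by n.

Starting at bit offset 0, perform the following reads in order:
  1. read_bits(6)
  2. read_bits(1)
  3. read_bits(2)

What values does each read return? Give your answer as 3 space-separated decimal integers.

Answer: 2 1 1

Derivation:
Read 1: bits[0:6] width=6 -> value=2 (bin 000010); offset now 6 = byte 0 bit 6; 26 bits remain
Read 2: bits[6:7] width=1 -> value=1 (bin 1); offset now 7 = byte 0 bit 7; 25 bits remain
Read 3: bits[7:9] width=2 -> value=1 (bin 01); offset now 9 = byte 1 bit 1; 23 bits remain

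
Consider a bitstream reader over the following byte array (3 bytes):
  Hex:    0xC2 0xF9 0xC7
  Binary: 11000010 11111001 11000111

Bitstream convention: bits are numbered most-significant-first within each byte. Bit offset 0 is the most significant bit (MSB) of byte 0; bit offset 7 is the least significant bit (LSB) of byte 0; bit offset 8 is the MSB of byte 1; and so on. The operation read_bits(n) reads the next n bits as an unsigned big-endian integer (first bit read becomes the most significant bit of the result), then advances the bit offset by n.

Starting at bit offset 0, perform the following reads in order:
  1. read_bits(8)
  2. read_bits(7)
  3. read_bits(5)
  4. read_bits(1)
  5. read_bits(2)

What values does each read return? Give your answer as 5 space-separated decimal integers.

Read 1: bits[0:8] width=8 -> value=194 (bin 11000010); offset now 8 = byte 1 bit 0; 16 bits remain
Read 2: bits[8:15] width=7 -> value=124 (bin 1111100); offset now 15 = byte 1 bit 7; 9 bits remain
Read 3: bits[15:20] width=5 -> value=28 (bin 11100); offset now 20 = byte 2 bit 4; 4 bits remain
Read 4: bits[20:21] width=1 -> value=0 (bin 0); offset now 21 = byte 2 bit 5; 3 bits remain
Read 5: bits[21:23] width=2 -> value=3 (bin 11); offset now 23 = byte 2 bit 7; 1 bits remain

Answer: 194 124 28 0 3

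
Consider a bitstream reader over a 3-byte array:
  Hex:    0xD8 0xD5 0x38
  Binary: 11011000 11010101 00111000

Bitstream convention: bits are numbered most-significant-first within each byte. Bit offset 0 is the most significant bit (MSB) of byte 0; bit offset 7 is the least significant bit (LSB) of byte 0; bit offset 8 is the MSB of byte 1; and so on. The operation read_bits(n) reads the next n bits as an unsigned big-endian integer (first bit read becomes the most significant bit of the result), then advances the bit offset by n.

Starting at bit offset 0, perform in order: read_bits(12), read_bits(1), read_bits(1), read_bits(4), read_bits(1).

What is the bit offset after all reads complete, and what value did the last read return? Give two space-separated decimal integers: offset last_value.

Read 1: bits[0:12] width=12 -> value=3469 (bin 110110001101); offset now 12 = byte 1 bit 4; 12 bits remain
Read 2: bits[12:13] width=1 -> value=0 (bin 0); offset now 13 = byte 1 bit 5; 11 bits remain
Read 3: bits[13:14] width=1 -> value=1 (bin 1); offset now 14 = byte 1 bit 6; 10 bits remain
Read 4: bits[14:18] width=4 -> value=4 (bin 0100); offset now 18 = byte 2 bit 2; 6 bits remain
Read 5: bits[18:19] width=1 -> value=1 (bin 1); offset now 19 = byte 2 bit 3; 5 bits remain

Answer: 19 1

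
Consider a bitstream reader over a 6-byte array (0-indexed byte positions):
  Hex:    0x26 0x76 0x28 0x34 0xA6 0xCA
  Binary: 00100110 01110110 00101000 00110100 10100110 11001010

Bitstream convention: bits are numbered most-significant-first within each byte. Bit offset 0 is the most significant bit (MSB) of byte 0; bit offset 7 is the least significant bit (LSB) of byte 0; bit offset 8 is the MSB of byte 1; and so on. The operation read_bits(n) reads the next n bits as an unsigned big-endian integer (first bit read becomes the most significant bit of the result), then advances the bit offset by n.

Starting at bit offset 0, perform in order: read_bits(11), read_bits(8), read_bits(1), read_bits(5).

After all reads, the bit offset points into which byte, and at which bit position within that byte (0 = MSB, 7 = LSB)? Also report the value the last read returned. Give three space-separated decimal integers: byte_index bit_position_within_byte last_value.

Read 1: bits[0:11] width=11 -> value=307 (bin 00100110011); offset now 11 = byte 1 bit 3; 37 bits remain
Read 2: bits[11:19] width=8 -> value=177 (bin 10110001); offset now 19 = byte 2 bit 3; 29 bits remain
Read 3: bits[19:20] width=1 -> value=0 (bin 0); offset now 20 = byte 2 bit 4; 28 bits remain
Read 4: bits[20:25] width=5 -> value=16 (bin 10000); offset now 25 = byte 3 bit 1; 23 bits remain

Answer: 3 1 16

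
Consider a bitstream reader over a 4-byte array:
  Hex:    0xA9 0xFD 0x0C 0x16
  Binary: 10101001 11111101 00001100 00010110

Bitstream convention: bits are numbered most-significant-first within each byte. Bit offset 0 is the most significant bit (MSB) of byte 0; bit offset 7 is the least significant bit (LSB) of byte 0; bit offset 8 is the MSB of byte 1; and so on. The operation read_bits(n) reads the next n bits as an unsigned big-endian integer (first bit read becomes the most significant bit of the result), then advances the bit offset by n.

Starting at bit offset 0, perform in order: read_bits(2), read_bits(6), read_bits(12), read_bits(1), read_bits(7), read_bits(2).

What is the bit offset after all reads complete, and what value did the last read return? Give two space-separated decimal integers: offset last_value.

Read 1: bits[0:2] width=2 -> value=2 (bin 10); offset now 2 = byte 0 bit 2; 30 bits remain
Read 2: bits[2:8] width=6 -> value=41 (bin 101001); offset now 8 = byte 1 bit 0; 24 bits remain
Read 3: bits[8:20] width=12 -> value=4048 (bin 111111010000); offset now 20 = byte 2 bit 4; 12 bits remain
Read 4: bits[20:21] width=1 -> value=1 (bin 1); offset now 21 = byte 2 bit 5; 11 bits remain
Read 5: bits[21:28] width=7 -> value=65 (bin 1000001); offset now 28 = byte 3 bit 4; 4 bits remain
Read 6: bits[28:30] width=2 -> value=1 (bin 01); offset now 30 = byte 3 bit 6; 2 bits remain

Answer: 30 1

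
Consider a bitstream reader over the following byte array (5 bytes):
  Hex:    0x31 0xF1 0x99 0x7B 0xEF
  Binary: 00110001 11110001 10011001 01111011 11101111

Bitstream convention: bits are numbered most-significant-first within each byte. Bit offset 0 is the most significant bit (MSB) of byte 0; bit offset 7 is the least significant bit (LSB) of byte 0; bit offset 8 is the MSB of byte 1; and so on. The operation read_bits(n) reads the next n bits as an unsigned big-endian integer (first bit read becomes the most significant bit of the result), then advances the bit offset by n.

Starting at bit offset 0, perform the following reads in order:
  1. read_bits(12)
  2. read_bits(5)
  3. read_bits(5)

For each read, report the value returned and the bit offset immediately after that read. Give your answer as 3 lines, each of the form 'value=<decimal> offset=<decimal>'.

Answer: value=799 offset=12
value=3 offset=17
value=6 offset=22

Derivation:
Read 1: bits[0:12] width=12 -> value=799 (bin 001100011111); offset now 12 = byte 1 bit 4; 28 bits remain
Read 2: bits[12:17] width=5 -> value=3 (bin 00011); offset now 17 = byte 2 bit 1; 23 bits remain
Read 3: bits[17:22] width=5 -> value=6 (bin 00110); offset now 22 = byte 2 bit 6; 18 bits remain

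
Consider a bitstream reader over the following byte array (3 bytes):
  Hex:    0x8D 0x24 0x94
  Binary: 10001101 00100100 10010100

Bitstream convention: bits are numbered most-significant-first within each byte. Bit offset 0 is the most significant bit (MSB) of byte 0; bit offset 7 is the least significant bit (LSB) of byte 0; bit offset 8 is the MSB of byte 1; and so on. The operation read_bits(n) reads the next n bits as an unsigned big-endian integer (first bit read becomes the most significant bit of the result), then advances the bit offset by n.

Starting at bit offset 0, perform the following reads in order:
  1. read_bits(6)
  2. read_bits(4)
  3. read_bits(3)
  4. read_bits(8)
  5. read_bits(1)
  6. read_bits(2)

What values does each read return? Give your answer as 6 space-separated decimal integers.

Read 1: bits[0:6] width=6 -> value=35 (bin 100011); offset now 6 = byte 0 bit 6; 18 bits remain
Read 2: bits[6:10] width=4 -> value=4 (bin 0100); offset now 10 = byte 1 bit 2; 14 bits remain
Read 3: bits[10:13] width=3 -> value=4 (bin 100); offset now 13 = byte 1 bit 5; 11 bits remain
Read 4: bits[13:21] width=8 -> value=146 (bin 10010010); offset now 21 = byte 2 bit 5; 3 bits remain
Read 5: bits[21:22] width=1 -> value=1 (bin 1); offset now 22 = byte 2 bit 6; 2 bits remain
Read 6: bits[22:24] width=2 -> value=0 (bin 00); offset now 24 = byte 3 bit 0; 0 bits remain

Answer: 35 4 4 146 1 0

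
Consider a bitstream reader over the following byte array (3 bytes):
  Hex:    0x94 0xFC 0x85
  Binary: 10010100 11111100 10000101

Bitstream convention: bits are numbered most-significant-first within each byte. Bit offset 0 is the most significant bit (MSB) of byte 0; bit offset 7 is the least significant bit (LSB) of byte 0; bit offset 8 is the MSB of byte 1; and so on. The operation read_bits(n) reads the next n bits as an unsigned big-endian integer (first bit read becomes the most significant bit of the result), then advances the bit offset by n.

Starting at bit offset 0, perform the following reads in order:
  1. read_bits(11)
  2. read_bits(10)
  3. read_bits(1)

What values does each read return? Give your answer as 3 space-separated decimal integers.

Answer: 1191 912 1

Derivation:
Read 1: bits[0:11] width=11 -> value=1191 (bin 10010100111); offset now 11 = byte 1 bit 3; 13 bits remain
Read 2: bits[11:21] width=10 -> value=912 (bin 1110010000); offset now 21 = byte 2 bit 5; 3 bits remain
Read 3: bits[21:22] width=1 -> value=1 (bin 1); offset now 22 = byte 2 bit 6; 2 bits remain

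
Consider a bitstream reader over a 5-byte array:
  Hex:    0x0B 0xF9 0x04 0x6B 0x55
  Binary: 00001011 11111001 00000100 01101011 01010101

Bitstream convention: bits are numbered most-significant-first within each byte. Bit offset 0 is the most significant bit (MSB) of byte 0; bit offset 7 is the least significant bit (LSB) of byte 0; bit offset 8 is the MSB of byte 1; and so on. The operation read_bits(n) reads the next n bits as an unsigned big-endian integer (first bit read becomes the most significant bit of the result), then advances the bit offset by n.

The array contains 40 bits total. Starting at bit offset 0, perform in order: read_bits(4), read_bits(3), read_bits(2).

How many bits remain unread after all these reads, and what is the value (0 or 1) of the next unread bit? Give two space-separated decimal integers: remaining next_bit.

Read 1: bits[0:4] width=4 -> value=0 (bin 0000); offset now 4 = byte 0 bit 4; 36 bits remain
Read 2: bits[4:7] width=3 -> value=5 (bin 101); offset now 7 = byte 0 bit 7; 33 bits remain
Read 3: bits[7:9] width=2 -> value=3 (bin 11); offset now 9 = byte 1 bit 1; 31 bits remain

Answer: 31 1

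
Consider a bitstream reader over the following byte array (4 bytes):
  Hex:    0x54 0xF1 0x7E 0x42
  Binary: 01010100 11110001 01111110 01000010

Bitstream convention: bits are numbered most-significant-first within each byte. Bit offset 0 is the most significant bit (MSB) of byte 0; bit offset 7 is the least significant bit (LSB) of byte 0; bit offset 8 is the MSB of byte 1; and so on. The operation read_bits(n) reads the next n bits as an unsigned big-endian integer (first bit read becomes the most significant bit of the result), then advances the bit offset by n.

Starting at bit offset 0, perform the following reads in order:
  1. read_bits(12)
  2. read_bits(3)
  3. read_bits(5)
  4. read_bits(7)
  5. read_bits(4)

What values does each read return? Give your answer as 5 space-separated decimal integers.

Read 1: bits[0:12] width=12 -> value=1359 (bin 010101001111); offset now 12 = byte 1 bit 4; 20 bits remain
Read 2: bits[12:15] width=3 -> value=0 (bin 000); offset now 15 = byte 1 bit 7; 17 bits remain
Read 3: bits[15:20] width=5 -> value=23 (bin 10111); offset now 20 = byte 2 bit 4; 12 bits remain
Read 4: bits[20:27] width=7 -> value=114 (bin 1110010); offset now 27 = byte 3 bit 3; 5 bits remain
Read 5: bits[27:31] width=4 -> value=1 (bin 0001); offset now 31 = byte 3 bit 7; 1 bits remain

Answer: 1359 0 23 114 1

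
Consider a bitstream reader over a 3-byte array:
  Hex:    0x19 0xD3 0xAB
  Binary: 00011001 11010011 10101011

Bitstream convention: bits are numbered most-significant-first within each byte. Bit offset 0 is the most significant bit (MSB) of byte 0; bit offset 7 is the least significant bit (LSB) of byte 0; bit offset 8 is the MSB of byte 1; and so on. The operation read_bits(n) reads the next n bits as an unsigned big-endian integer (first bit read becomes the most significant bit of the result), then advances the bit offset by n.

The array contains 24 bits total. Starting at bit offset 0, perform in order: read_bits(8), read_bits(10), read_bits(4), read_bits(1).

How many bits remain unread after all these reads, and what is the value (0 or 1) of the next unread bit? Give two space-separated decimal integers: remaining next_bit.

Read 1: bits[0:8] width=8 -> value=25 (bin 00011001); offset now 8 = byte 1 bit 0; 16 bits remain
Read 2: bits[8:18] width=10 -> value=846 (bin 1101001110); offset now 18 = byte 2 bit 2; 6 bits remain
Read 3: bits[18:22] width=4 -> value=10 (bin 1010); offset now 22 = byte 2 bit 6; 2 bits remain
Read 4: bits[22:23] width=1 -> value=1 (bin 1); offset now 23 = byte 2 bit 7; 1 bits remain

Answer: 1 1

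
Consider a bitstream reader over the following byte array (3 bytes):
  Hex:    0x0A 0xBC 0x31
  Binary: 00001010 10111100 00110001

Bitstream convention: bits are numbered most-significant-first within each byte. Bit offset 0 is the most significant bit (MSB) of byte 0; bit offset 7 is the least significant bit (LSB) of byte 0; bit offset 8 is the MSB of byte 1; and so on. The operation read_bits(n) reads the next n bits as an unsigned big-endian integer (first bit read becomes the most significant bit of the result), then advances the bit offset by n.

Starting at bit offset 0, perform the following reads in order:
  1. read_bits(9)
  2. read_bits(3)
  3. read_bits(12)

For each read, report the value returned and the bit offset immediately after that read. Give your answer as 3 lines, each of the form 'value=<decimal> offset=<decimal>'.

Read 1: bits[0:9] width=9 -> value=21 (bin 000010101); offset now 9 = byte 1 bit 1; 15 bits remain
Read 2: bits[9:12] width=3 -> value=3 (bin 011); offset now 12 = byte 1 bit 4; 12 bits remain
Read 3: bits[12:24] width=12 -> value=3121 (bin 110000110001); offset now 24 = byte 3 bit 0; 0 bits remain

Answer: value=21 offset=9
value=3 offset=12
value=3121 offset=24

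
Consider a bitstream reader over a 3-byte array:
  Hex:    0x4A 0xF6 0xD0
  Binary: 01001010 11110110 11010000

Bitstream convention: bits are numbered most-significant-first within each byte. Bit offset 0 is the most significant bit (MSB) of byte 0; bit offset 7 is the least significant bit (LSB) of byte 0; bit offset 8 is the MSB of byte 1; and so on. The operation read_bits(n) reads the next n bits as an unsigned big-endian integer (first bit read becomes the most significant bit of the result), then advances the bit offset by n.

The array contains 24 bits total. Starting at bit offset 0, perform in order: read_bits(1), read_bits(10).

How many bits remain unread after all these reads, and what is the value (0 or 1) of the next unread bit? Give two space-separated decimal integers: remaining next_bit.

Answer: 13 1

Derivation:
Read 1: bits[0:1] width=1 -> value=0 (bin 0); offset now 1 = byte 0 bit 1; 23 bits remain
Read 2: bits[1:11] width=10 -> value=599 (bin 1001010111); offset now 11 = byte 1 bit 3; 13 bits remain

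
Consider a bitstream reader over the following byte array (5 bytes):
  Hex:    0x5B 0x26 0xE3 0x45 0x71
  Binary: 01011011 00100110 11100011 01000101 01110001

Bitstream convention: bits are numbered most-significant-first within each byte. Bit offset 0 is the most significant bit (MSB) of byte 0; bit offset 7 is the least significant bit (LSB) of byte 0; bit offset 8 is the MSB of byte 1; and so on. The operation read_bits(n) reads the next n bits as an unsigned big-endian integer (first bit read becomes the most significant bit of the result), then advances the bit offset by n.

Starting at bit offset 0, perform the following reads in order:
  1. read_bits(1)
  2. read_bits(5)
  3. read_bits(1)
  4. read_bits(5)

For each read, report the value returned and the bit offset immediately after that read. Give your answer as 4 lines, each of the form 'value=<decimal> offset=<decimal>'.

Read 1: bits[0:1] width=1 -> value=0 (bin 0); offset now 1 = byte 0 bit 1; 39 bits remain
Read 2: bits[1:6] width=5 -> value=22 (bin 10110); offset now 6 = byte 0 bit 6; 34 bits remain
Read 3: bits[6:7] width=1 -> value=1 (bin 1); offset now 7 = byte 0 bit 7; 33 bits remain
Read 4: bits[7:12] width=5 -> value=18 (bin 10010); offset now 12 = byte 1 bit 4; 28 bits remain

Answer: value=0 offset=1
value=22 offset=6
value=1 offset=7
value=18 offset=12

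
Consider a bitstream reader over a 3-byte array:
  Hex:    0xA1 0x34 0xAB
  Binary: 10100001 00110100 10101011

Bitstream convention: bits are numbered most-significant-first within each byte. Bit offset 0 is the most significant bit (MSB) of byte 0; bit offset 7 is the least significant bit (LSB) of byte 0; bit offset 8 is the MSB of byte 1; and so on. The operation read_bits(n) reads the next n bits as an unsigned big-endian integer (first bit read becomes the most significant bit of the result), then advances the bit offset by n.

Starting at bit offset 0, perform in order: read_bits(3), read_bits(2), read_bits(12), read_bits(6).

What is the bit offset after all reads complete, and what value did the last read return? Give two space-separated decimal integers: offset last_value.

Read 1: bits[0:3] width=3 -> value=5 (bin 101); offset now 3 = byte 0 bit 3; 21 bits remain
Read 2: bits[3:5] width=2 -> value=0 (bin 00); offset now 5 = byte 0 bit 5; 19 bits remain
Read 3: bits[5:17] width=12 -> value=617 (bin 001001101001); offset now 17 = byte 2 bit 1; 7 bits remain
Read 4: bits[17:23] width=6 -> value=21 (bin 010101); offset now 23 = byte 2 bit 7; 1 bits remain

Answer: 23 21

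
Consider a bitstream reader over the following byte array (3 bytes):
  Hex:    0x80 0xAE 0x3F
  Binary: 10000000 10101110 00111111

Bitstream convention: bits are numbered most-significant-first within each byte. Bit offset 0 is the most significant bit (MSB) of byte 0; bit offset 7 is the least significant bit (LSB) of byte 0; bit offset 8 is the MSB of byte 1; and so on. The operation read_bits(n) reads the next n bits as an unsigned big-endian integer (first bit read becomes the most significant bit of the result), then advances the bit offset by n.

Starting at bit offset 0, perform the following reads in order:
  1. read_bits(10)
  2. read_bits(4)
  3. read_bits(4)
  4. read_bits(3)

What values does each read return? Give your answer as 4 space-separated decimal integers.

Read 1: bits[0:10] width=10 -> value=514 (bin 1000000010); offset now 10 = byte 1 bit 2; 14 bits remain
Read 2: bits[10:14] width=4 -> value=11 (bin 1011); offset now 14 = byte 1 bit 6; 10 bits remain
Read 3: bits[14:18] width=4 -> value=8 (bin 1000); offset now 18 = byte 2 bit 2; 6 bits remain
Read 4: bits[18:21] width=3 -> value=7 (bin 111); offset now 21 = byte 2 bit 5; 3 bits remain

Answer: 514 11 8 7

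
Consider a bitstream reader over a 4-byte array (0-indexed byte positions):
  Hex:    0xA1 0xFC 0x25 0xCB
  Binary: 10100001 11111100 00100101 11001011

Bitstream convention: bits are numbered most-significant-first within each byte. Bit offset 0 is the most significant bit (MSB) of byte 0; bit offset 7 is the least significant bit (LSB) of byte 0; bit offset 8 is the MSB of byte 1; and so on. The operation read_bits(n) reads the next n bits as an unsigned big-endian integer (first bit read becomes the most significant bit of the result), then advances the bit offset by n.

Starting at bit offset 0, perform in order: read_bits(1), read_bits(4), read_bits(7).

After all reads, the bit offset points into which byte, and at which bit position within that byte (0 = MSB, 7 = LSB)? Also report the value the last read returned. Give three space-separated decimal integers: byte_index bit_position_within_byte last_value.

Read 1: bits[0:1] width=1 -> value=1 (bin 1); offset now 1 = byte 0 bit 1; 31 bits remain
Read 2: bits[1:5] width=4 -> value=4 (bin 0100); offset now 5 = byte 0 bit 5; 27 bits remain
Read 3: bits[5:12] width=7 -> value=31 (bin 0011111); offset now 12 = byte 1 bit 4; 20 bits remain

Answer: 1 4 31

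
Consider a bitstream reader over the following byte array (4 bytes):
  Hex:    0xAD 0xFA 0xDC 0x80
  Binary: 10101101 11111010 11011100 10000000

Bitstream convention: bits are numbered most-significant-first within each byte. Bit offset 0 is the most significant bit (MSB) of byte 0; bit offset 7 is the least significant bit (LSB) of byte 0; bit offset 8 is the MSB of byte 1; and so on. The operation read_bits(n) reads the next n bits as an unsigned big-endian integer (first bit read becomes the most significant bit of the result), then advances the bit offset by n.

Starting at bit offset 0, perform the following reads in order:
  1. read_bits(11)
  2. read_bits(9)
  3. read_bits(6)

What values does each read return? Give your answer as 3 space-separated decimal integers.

Read 1: bits[0:11] width=11 -> value=1391 (bin 10101101111); offset now 11 = byte 1 bit 3; 21 bits remain
Read 2: bits[11:20] width=9 -> value=429 (bin 110101101); offset now 20 = byte 2 bit 4; 12 bits remain
Read 3: bits[20:26] width=6 -> value=50 (bin 110010); offset now 26 = byte 3 bit 2; 6 bits remain

Answer: 1391 429 50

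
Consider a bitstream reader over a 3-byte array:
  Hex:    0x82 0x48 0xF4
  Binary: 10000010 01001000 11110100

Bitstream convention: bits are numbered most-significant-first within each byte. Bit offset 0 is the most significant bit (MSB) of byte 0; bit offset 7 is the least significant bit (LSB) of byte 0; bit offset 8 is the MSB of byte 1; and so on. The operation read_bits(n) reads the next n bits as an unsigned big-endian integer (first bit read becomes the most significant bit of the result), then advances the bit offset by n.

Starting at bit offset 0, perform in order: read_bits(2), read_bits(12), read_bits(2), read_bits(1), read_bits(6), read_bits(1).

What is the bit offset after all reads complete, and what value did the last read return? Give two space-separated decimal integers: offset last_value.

Read 1: bits[0:2] width=2 -> value=2 (bin 10); offset now 2 = byte 0 bit 2; 22 bits remain
Read 2: bits[2:14] width=12 -> value=146 (bin 000010010010); offset now 14 = byte 1 bit 6; 10 bits remain
Read 3: bits[14:16] width=2 -> value=0 (bin 00); offset now 16 = byte 2 bit 0; 8 bits remain
Read 4: bits[16:17] width=1 -> value=1 (bin 1); offset now 17 = byte 2 bit 1; 7 bits remain
Read 5: bits[17:23] width=6 -> value=58 (bin 111010); offset now 23 = byte 2 bit 7; 1 bits remain
Read 6: bits[23:24] width=1 -> value=0 (bin 0); offset now 24 = byte 3 bit 0; 0 bits remain

Answer: 24 0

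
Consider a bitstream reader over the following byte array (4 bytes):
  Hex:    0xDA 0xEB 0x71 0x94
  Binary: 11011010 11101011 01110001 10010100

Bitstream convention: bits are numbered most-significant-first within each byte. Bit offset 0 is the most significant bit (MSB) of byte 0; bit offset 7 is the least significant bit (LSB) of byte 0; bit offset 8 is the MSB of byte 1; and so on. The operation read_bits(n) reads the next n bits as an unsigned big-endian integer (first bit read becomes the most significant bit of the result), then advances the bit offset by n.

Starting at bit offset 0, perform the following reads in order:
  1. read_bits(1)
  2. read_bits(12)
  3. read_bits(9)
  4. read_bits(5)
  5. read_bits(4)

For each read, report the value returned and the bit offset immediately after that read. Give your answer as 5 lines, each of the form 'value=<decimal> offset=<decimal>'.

Read 1: bits[0:1] width=1 -> value=1 (bin 1); offset now 1 = byte 0 bit 1; 31 bits remain
Read 2: bits[1:13] width=12 -> value=2909 (bin 101101011101); offset now 13 = byte 1 bit 5; 19 bits remain
Read 3: bits[13:22] width=9 -> value=220 (bin 011011100); offset now 22 = byte 2 bit 6; 10 bits remain
Read 4: bits[22:27] width=5 -> value=12 (bin 01100); offset now 27 = byte 3 bit 3; 5 bits remain
Read 5: bits[27:31] width=4 -> value=10 (bin 1010); offset now 31 = byte 3 bit 7; 1 bits remain

Answer: value=1 offset=1
value=2909 offset=13
value=220 offset=22
value=12 offset=27
value=10 offset=31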